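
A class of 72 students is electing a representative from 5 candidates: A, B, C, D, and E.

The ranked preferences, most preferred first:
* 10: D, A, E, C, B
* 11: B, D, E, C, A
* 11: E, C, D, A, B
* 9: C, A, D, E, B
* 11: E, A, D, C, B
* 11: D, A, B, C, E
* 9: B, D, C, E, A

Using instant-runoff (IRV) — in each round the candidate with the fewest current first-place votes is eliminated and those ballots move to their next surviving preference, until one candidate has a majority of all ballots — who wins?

Round 1: A 0, B 20, C 9, D 21, E 22. A eliminated.
Round 2: B 20, C 9, D 21, E 22. C eliminated.
Round 3: B 20, D 30, E 22. B eliminated.
Round 4: D 50, E 22. D has a majority (≥37).

D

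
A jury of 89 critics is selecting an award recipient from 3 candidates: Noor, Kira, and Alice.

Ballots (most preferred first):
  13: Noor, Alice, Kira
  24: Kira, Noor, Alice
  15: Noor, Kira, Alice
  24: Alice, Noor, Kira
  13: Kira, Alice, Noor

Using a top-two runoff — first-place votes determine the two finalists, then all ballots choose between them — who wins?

Noor

Round 1 first-place votes: Noor 28, Kira 37, Alice 24. Kira and Noor advance.
Runoff: Kira is ranked above Noor on 37 ballots, Noor above Kira on 52.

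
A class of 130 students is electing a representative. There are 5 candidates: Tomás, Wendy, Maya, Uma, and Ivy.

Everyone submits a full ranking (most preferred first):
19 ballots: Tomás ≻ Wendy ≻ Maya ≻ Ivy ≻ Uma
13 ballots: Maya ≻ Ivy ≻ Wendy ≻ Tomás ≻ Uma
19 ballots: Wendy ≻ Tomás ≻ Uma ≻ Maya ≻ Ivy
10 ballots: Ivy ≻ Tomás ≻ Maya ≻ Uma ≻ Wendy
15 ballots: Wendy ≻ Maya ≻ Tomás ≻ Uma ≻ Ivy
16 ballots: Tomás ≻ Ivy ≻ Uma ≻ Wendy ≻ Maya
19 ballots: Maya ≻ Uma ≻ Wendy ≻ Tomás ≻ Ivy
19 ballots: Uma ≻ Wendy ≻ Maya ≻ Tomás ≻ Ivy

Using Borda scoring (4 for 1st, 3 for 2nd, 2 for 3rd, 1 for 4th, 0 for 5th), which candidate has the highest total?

Wendy

Tomás: 19×4 + 13×1 + 19×3 + 10×3 + 15×2 + 16×4 + 19×1 + 19×1 = 308
Wendy: 19×3 + 13×2 + 19×4 + 10×0 + 15×4 + 16×1 + 19×2 + 19×3 = 330
Maya: 19×2 + 13×4 + 19×1 + 10×2 + 15×3 + 16×0 + 19×4 + 19×2 = 288
Uma: 19×0 + 13×0 + 19×2 + 10×1 + 15×1 + 16×2 + 19×3 + 19×4 = 228
Ivy: 19×1 + 13×3 + 19×0 + 10×4 + 15×0 + 16×3 + 19×0 + 19×0 = 146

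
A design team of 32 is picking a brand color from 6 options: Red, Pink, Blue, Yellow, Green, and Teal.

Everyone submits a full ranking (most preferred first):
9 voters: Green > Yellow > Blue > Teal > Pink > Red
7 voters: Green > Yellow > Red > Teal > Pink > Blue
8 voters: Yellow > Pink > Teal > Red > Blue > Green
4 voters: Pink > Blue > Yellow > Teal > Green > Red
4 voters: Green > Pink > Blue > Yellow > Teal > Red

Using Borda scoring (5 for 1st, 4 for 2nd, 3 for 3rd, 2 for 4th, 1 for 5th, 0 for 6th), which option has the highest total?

Yellow

Red: 9×0 + 7×3 + 8×2 + 4×0 + 4×0 = 37
Pink: 9×1 + 7×1 + 8×4 + 4×5 + 4×4 = 84
Blue: 9×3 + 7×0 + 8×1 + 4×4 + 4×3 = 63
Yellow: 9×4 + 7×4 + 8×5 + 4×3 + 4×2 = 124
Green: 9×5 + 7×5 + 8×0 + 4×1 + 4×5 = 104
Teal: 9×2 + 7×2 + 8×3 + 4×2 + 4×1 = 68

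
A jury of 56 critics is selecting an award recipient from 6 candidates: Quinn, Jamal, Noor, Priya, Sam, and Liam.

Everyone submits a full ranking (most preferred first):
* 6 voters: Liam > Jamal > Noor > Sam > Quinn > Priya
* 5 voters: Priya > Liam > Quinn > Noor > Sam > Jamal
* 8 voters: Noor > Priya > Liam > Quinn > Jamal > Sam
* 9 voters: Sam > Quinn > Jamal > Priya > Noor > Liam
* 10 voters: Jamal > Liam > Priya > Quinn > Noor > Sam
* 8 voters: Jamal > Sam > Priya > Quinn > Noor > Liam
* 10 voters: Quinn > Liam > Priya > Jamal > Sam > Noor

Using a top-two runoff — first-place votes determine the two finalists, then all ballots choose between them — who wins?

Quinn

Round 1 first-place votes: Quinn 10, Jamal 18, Noor 8, Priya 5, Sam 9, Liam 6. Jamal and Quinn advance.
Runoff: Jamal is ranked above Quinn on 24 ballots, Quinn above Jamal on 32.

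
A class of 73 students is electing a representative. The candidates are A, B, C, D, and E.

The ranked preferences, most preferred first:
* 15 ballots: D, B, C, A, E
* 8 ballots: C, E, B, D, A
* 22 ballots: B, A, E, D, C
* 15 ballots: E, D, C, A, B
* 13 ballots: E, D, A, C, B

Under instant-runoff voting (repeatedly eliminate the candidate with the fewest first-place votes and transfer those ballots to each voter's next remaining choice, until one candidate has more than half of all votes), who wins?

B

Round 1: A 0, B 22, C 8, D 15, E 28. A eliminated.
Round 2: B 22, C 8, D 15, E 28. C eliminated.
Round 3: B 22, D 15, E 36. D eliminated.
Round 4: B 37, E 36. B has a majority (≥37).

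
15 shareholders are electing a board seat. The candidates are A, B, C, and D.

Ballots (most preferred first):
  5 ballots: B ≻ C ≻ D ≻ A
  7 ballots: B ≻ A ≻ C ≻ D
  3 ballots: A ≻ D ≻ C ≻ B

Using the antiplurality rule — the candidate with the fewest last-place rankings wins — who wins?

Last-place votes: A 5, B 3, C 0, D 7.

C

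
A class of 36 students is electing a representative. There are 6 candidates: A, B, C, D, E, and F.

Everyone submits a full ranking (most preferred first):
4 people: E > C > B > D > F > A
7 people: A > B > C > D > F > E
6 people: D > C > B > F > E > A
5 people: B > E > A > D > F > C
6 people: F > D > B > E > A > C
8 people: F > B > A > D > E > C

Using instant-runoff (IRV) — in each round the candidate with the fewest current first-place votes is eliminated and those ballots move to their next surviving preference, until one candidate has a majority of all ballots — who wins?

B

Round 1: A 7, B 5, C 0, D 6, E 4, F 14. C eliminated.
Round 2: A 7, B 5, D 6, E 4, F 14. E eliminated.
Round 3: A 7, B 9, D 6, F 14. D eliminated.
Round 4: A 7, B 15, F 14. A eliminated.
Round 5: B 22, F 14. B has a majority (≥19).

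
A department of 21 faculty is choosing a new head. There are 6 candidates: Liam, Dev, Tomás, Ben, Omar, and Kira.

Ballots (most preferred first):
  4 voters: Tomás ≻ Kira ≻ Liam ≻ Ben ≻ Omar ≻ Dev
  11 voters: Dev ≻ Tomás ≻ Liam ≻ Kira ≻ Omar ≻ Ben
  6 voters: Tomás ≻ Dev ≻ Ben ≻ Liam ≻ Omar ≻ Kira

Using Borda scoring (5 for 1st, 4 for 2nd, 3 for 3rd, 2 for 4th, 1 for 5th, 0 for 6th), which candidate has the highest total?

Tomás

Liam: 4×3 + 11×3 + 6×2 = 57
Dev: 4×0 + 11×5 + 6×4 = 79
Tomás: 4×5 + 11×4 + 6×5 = 94
Ben: 4×2 + 11×0 + 6×3 = 26
Omar: 4×1 + 11×1 + 6×1 = 21
Kira: 4×4 + 11×2 + 6×0 = 38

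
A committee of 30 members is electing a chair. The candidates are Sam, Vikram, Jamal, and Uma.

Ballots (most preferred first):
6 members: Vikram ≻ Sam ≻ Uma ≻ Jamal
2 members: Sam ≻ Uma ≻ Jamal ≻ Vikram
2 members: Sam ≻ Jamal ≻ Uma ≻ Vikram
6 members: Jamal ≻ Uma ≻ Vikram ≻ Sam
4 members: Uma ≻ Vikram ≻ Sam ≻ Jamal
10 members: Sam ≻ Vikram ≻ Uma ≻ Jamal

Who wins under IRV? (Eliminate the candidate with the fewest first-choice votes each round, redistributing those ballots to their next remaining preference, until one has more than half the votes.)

Vikram

Round 1: Sam 14, Vikram 6, Jamal 6, Uma 4. Uma eliminated.
Round 2: Sam 14, Vikram 10, Jamal 6. Jamal eliminated.
Round 3: Sam 14, Vikram 16. Vikram has a majority (≥16).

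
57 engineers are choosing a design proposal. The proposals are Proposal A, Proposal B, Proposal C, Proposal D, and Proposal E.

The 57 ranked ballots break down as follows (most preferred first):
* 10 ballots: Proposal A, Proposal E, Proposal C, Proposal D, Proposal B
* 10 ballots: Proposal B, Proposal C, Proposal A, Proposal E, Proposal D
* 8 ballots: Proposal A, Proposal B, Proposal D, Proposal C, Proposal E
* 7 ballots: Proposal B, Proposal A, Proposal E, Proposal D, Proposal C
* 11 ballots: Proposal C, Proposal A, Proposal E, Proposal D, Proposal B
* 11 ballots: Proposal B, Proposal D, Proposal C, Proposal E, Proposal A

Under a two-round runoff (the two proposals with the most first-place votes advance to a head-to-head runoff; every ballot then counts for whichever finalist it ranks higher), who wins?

Proposal A

Round 1 first-place votes: Proposal A 18, Proposal B 28, Proposal C 11, Proposal D 0, Proposal E 0. Proposal B and Proposal A advance.
Runoff: Proposal B is ranked above Proposal A on 28 ballots, Proposal A above Proposal B on 29.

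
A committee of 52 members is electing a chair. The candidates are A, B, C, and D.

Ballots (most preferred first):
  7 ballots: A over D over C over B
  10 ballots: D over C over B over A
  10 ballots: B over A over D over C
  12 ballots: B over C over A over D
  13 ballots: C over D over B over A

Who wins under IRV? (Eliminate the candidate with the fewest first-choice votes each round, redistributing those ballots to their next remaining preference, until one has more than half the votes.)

D

Round 1: A 7, B 22, C 13, D 10. A eliminated.
Round 2: B 22, C 13, D 17. C eliminated.
Round 3: B 22, D 30. D has a majority (≥27).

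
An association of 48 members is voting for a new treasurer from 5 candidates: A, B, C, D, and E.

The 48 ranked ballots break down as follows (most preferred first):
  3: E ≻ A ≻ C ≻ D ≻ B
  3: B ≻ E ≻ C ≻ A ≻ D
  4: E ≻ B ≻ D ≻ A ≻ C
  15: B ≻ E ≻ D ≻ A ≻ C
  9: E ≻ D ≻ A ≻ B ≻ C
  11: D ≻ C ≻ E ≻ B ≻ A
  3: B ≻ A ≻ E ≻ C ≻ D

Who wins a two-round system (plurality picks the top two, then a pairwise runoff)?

Round 1 first-place votes: A 0, B 21, C 0, D 11, E 16. B and E advance.
Runoff: B is ranked above E on 21 ballots, E above B on 27.

E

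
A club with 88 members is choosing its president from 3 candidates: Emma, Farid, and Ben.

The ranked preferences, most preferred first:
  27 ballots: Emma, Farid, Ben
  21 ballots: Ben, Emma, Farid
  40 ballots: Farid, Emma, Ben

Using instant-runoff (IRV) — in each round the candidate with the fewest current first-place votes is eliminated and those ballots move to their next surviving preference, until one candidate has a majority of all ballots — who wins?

Round 1: Emma 27, Farid 40, Ben 21. Ben eliminated.
Round 2: Emma 48, Farid 40. Emma has a majority (≥45).

Emma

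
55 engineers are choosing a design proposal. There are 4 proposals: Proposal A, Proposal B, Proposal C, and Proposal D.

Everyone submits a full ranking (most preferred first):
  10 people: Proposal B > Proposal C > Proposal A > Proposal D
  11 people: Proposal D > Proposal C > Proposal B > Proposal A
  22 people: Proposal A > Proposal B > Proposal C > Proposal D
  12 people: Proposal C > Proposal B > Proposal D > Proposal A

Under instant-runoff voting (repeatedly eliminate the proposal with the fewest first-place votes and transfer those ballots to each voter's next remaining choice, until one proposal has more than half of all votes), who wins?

Round 1: Proposal A 22, Proposal B 10, Proposal C 12, Proposal D 11. Proposal B eliminated.
Round 2: Proposal A 22, Proposal C 22, Proposal D 11. Proposal D eliminated.
Round 3: Proposal A 22, Proposal C 33. Proposal C has a majority (≥28).

Proposal C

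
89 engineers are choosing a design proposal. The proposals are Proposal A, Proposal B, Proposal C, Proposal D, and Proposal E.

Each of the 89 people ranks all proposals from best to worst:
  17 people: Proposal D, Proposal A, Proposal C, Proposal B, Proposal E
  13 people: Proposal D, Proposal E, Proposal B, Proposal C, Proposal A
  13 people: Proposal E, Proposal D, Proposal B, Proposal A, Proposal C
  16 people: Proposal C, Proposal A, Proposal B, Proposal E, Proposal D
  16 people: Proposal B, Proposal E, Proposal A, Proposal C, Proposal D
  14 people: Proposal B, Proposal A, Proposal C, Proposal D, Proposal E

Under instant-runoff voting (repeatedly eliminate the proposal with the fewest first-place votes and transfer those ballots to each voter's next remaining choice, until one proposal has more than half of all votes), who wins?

Proposal B

Round 1: Proposal A 0, Proposal B 30, Proposal C 16, Proposal D 30, Proposal E 13. Proposal A eliminated.
Round 2: Proposal B 30, Proposal C 16, Proposal D 30, Proposal E 13. Proposal E eliminated.
Round 3: Proposal B 30, Proposal C 16, Proposal D 43. Proposal C eliminated.
Round 4: Proposal B 46, Proposal D 43. Proposal B has a majority (≥45).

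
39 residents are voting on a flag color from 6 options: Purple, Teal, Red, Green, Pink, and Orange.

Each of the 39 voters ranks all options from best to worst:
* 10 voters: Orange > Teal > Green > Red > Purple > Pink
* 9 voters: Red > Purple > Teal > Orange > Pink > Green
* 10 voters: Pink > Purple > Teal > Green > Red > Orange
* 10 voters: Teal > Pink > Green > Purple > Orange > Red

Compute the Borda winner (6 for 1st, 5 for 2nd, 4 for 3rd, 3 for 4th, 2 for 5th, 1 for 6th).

Purple: 10×2 + 9×5 + 10×5 + 10×3 = 145
Teal: 10×5 + 9×4 + 10×4 + 10×6 = 186
Red: 10×3 + 9×6 + 10×2 + 10×1 = 114
Green: 10×4 + 9×1 + 10×3 + 10×4 = 119
Pink: 10×1 + 9×2 + 10×6 + 10×5 = 138
Orange: 10×6 + 9×3 + 10×1 + 10×2 = 117

Teal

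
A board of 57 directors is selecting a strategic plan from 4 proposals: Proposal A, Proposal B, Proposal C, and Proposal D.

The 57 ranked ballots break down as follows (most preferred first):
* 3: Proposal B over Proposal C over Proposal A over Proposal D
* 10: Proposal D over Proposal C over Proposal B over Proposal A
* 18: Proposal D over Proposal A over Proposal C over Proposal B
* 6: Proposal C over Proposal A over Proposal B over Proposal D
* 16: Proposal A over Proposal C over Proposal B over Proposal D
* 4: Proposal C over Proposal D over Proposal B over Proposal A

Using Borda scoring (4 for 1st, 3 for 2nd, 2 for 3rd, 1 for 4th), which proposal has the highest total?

Proposal C

Proposal A: 3×2 + 10×1 + 18×3 + 6×3 + 16×4 + 4×1 = 156
Proposal B: 3×4 + 10×2 + 18×1 + 6×2 + 16×2 + 4×2 = 102
Proposal C: 3×3 + 10×3 + 18×2 + 6×4 + 16×3 + 4×4 = 163
Proposal D: 3×1 + 10×4 + 18×4 + 6×1 + 16×1 + 4×3 = 149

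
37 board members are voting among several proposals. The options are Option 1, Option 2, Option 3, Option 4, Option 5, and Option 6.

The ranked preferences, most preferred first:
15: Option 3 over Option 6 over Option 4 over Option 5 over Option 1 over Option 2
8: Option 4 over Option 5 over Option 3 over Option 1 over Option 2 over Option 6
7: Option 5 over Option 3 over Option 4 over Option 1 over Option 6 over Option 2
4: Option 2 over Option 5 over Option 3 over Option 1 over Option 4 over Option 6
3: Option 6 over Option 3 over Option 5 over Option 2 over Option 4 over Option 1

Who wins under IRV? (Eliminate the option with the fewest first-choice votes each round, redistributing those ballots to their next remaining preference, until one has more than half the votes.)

Round 1: Option 1 0, Option 2 4, Option 3 15, Option 4 8, Option 5 7, Option 6 3. Option 1 eliminated.
Round 2: Option 2 4, Option 3 15, Option 4 8, Option 5 7, Option 6 3. Option 6 eliminated.
Round 3: Option 2 4, Option 3 18, Option 4 8, Option 5 7. Option 2 eliminated.
Round 4: Option 3 18, Option 4 8, Option 5 11. Option 4 eliminated.
Round 5: Option 3 18, Option 5 19. Option 5 has a majority (≥19).

Option 5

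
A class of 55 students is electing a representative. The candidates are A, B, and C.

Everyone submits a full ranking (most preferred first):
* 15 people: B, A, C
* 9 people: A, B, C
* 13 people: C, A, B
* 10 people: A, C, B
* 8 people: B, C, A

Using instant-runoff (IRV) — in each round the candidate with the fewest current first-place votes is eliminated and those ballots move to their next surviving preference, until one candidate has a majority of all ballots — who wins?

Round 1: A 19, B 23, C 13. C eliminated.
Round 2: A 32, B 23. A has a majority (≥28).

A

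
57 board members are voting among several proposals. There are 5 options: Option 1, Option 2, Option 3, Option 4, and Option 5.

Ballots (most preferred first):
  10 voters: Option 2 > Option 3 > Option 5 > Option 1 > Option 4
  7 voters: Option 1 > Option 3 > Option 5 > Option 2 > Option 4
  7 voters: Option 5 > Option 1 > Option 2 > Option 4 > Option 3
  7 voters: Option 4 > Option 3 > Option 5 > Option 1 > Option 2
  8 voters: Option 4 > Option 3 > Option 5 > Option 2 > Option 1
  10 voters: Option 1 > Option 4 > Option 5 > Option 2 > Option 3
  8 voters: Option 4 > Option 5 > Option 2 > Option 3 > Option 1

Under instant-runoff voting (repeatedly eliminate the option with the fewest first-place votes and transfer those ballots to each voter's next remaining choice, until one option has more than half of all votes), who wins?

Round 1: Option 1 17, Option 2 10, Option 3 0, Option 4 23, Option 5 7. Option 3 eliminated.
Round 2: Option 1 17, Option 2 10, Option 4 23, Option 5 7. Option 5 eliminated.
Round 3: Option 1 24, Option 2 10, Option 4 23. Option 2 eliminated.
Round 4: Option 1 34, Option 4 23. Option 1 has a majority (≥29).

Option 1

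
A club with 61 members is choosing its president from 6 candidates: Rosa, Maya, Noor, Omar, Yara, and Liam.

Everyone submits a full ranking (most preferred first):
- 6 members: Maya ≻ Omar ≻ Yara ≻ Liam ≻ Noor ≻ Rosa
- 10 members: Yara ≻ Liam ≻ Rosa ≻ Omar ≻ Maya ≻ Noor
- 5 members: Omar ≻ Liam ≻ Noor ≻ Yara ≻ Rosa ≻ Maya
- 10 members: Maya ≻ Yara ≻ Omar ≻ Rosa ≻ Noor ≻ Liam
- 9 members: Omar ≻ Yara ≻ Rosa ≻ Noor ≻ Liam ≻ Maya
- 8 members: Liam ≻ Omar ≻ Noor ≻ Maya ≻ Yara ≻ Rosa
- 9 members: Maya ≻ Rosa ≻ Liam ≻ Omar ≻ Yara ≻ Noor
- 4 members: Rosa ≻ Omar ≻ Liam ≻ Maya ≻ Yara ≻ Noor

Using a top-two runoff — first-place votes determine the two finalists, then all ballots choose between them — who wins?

Omar

Round 1 first-place votes: Rosa 4, Maya 25, Noor 0, Omar 14, Yara 10, Liam 8. Maya and Omar advance.
Runoff: Maya is ranked above Omar on 25 ballots, Omar above Maya on 36.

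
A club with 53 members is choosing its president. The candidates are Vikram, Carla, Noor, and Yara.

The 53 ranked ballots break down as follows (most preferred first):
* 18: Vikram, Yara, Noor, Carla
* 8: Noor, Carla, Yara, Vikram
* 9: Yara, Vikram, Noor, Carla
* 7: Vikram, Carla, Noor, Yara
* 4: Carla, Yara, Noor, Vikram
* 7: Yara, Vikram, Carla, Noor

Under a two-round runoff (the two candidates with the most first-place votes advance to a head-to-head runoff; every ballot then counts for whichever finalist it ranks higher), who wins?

Yara

Round 1 first-place votes: Vikram 25, Carla 4, Noor 8, Yara 16. Vikram and Yara advance.
Runoff: Vikram is ranked above Yara on 25 ballots, Yara above Vikram on 28.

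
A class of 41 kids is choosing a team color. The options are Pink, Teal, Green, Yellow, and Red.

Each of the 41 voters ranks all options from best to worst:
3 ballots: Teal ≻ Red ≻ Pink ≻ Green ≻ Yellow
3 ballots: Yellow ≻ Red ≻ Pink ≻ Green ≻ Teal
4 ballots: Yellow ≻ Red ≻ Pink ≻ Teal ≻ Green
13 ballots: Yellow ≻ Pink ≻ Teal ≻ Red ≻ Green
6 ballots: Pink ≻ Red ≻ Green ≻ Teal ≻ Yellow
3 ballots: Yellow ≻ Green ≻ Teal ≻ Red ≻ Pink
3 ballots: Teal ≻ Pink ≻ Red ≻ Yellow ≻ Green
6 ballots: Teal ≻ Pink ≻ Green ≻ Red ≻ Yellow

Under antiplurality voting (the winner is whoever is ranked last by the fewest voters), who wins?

Last-place votes: Pink 3, Teal 3, Green 20, Yellow 15, Red 0.

Red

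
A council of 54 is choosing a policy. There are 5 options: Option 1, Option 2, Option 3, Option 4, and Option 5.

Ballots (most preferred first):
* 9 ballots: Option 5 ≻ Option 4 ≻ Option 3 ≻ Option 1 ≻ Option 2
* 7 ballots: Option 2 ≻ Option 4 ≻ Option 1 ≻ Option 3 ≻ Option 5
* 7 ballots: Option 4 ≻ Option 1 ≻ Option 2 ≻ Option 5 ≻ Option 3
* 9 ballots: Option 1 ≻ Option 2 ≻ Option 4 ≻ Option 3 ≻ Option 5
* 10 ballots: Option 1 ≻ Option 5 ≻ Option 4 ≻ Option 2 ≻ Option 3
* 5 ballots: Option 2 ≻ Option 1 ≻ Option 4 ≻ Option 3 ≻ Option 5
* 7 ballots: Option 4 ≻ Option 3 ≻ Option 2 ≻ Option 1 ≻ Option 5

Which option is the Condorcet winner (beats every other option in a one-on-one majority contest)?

Option 4

Option 4 vs Option 1: 30–24
Option 4 vs Option 2: 33–21
Option 4 vs Option 3: 54–0
Option 4 vs Option 5: 35–19
Option 4 beats every other option.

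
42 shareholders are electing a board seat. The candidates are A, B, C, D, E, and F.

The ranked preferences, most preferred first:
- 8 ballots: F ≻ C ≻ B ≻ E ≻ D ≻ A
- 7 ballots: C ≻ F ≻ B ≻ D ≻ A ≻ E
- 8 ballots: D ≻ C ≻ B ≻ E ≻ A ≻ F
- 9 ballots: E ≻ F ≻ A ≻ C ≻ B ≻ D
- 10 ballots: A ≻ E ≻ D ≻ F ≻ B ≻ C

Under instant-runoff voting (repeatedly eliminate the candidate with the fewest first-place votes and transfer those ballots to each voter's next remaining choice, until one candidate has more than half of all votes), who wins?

E

Round 1: A 10, B 0, C 7, D 8, E 9, F 8. B eliminated.
Round 2: A 10, C 7, D 8, E 9, F 8. C eliminated.
Round 3: A 10, D 8, E 9, F 15. D eliminated.
Round 4: A 10, E 17, F 15. A eliminated.
Round 5: E 27, F 15. E has a majority (≥22).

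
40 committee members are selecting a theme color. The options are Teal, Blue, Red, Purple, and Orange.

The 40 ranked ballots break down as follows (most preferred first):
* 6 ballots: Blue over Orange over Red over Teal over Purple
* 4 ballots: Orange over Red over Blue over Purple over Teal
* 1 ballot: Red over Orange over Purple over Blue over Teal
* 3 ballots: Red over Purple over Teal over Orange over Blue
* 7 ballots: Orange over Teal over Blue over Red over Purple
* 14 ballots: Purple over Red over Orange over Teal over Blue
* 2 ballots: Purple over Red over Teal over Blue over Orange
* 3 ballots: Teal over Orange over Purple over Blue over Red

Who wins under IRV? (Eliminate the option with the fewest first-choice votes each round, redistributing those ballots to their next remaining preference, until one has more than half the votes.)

Orange

Round 1: Teal 3, Blue 6, Red 4, Purple 16, Orange 11. Teal eliminated.
Round 2: Blue 6, Red 4, Purple 16, Orange 14. Red eliminated.
Round 3: Blue 6, Purple 19, Orange 15. Blue eliminated.
Round 4: Purple 19, Orange 21. Orange has a majority (≥21).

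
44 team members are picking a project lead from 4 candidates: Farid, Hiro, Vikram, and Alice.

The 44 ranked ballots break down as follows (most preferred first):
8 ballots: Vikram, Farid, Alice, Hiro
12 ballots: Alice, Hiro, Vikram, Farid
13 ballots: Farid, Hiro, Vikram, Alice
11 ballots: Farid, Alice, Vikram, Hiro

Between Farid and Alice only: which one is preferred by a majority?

Farid is ranked above Alice on 32 ballots; Alice above Farid on 12.

Farid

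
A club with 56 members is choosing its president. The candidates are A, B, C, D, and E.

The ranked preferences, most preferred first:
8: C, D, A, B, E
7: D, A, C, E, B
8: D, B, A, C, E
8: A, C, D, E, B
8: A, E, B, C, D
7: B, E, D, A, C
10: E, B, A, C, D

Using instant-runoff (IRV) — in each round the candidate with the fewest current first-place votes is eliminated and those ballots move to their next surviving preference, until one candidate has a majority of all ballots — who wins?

D

Round 1: A 16, B 7, C 8, D 15, E 10. B eliminated.
Round 2: A 16, C 8, D 15, E 17. C eliminated.
Round 3: A 16, D 23, E 17. A eliminated.
Round 4: D 31, E 25. D has a majority (≥29).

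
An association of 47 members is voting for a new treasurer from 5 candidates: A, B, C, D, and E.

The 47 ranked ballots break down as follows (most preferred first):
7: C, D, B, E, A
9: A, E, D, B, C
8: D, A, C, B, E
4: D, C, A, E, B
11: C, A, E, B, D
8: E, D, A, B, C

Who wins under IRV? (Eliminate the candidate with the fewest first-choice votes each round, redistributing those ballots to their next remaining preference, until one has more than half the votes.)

D

Round 1: A 9, B 0, C 18, D 12, E 8. B eliminated.
Round 2: A 9, C 18, D 12, E 8. E eliminated.
Round 3: A 9, C 18, D 20. A eliminated.
Round 4: C 18, D 29. D has a majority (≥24).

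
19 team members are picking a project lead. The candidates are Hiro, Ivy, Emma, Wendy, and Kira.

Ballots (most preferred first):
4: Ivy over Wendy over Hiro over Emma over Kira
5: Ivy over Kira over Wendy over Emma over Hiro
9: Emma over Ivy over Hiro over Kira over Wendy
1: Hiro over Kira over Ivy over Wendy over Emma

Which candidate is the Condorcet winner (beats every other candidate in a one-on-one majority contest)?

Ivy vs Hiro: 18–1
Ivy vs Emma: 10–9
Ivy vs Wendy: 19–0
Ivy vs Kira: 18–1
Ivy beats every other candidate.

Ivy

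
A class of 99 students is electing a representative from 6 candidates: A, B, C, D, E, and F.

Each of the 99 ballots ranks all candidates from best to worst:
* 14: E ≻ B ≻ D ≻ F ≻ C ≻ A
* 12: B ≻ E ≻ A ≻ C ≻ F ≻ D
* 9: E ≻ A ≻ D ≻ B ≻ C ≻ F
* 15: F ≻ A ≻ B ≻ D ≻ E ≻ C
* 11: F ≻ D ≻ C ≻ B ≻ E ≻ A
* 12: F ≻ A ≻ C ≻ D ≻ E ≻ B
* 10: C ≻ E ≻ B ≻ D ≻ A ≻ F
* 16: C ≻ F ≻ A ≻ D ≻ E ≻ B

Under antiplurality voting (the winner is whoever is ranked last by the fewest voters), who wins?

Last-place votes: A 25, B 28, C 15, D 12, E 0, F 19.

E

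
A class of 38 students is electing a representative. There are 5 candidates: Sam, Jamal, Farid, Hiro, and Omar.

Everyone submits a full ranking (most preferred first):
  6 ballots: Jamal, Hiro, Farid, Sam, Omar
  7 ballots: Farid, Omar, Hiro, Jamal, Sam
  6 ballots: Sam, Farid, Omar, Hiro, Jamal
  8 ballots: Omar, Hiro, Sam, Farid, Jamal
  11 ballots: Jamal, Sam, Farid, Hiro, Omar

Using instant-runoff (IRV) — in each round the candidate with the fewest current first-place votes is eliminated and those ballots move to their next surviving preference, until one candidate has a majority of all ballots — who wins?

Round 1: Sam 6, Jamal 17, Farid 7, Hiro 0, Omar 8. Hiro eliminated.
Round 2: Sam 6, Jamal 17, Farid 7, Omar 8. Sam eliminated.
Round 3: Jamal 17, Farid 13, Omar 8. Omar eliminated.
Round 4: Jamal 17, Farid 21. Farid has a majority (≥20).

Farid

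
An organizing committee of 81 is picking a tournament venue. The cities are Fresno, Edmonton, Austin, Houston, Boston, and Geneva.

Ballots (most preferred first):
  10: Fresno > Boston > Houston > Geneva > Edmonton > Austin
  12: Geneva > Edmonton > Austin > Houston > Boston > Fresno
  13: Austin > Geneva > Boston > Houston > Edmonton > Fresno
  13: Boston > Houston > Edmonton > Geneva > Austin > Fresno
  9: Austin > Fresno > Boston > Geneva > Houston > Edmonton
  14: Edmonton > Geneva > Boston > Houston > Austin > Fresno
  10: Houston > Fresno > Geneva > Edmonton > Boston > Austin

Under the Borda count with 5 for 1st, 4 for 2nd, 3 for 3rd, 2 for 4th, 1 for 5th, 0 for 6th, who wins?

Geneva

Fresno: 10×5 + 12×0 + 13×0 + 13×0 + 9×4 + 14×0 + 10×4 = 126
Edmonton: 10×1 + 12×4 + 13×1 + 13×3 + 9×0 + 14×5 + 10×2 = 200
Austin: 10×0 + 12×3 + 13×5 + 13×1 + 9×5 + 14×1 + 10×0 = 173
Houston: 10×3 + 12×2 + 13×2 + 13×4 + 9×1 + 14×2 + 10×5 = 219
Boston: 10×4 + 12×1 + 13×3 + 13×5 + 9×3 + 14×3 + 10×1 = 235
Geneva: 10×2 + 12×5 + 13×4 + 13×2 + 9×2 + 14×4 + 10×3 = 262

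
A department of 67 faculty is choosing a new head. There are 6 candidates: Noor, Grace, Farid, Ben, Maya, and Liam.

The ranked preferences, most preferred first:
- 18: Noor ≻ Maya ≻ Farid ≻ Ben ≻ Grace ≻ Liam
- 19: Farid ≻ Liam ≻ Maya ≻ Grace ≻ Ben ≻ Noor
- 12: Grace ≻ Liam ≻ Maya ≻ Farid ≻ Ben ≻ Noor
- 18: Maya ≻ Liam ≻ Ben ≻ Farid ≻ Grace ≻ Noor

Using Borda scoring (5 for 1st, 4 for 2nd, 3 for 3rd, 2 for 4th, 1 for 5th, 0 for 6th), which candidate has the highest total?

Maya

Noor: 18×5 + 19×0 + 12×0 + 18×0 = 90
Grace: 18×1 + 19×2 + 12×5 + 18×1 = 134
Farid: 18×3 + 19×5 + 12×2 + 18×2 = 209
Ben: 18×2 + 19×1 + 12×1 + 18×3 = 121
Maya: 18×4 + 19×3 + 12×3 + 18×5 = 255
Liam: 18×0 + 19×4 + 12×4 + 18×4 = 196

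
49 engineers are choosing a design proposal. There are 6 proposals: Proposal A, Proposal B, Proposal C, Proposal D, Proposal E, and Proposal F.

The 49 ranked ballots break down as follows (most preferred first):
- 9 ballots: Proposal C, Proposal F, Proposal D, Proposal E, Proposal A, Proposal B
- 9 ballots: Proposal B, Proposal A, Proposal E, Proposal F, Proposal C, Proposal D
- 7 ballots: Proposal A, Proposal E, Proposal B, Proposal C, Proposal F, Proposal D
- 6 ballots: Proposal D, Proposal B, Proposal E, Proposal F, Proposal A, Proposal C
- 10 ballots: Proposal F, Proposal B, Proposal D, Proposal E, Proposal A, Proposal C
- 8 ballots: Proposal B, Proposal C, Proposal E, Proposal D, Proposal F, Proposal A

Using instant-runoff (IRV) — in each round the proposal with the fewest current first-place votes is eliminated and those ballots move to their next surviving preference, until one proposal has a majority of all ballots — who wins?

Proposal B

Round 1: Proposal A 7, Proposal B 17, Proposal C 9, Proposal D 6, Proposal E 0, Proposal F 10. Proposal E eliminated.
Round 2: Proposal A 7, Proposal B 17, Proposal C 9, Proposal D 6, Proposal F 10. Proposal D eliminated.
Round 3: Proposal A 7, Proposal B 23, Proposal C 9, Proposal F 10. Proposal A eliminated.
Round 4: Proposal B 30, Proposal C 9, Proposal F 10. Proposal B has a majority (≥25).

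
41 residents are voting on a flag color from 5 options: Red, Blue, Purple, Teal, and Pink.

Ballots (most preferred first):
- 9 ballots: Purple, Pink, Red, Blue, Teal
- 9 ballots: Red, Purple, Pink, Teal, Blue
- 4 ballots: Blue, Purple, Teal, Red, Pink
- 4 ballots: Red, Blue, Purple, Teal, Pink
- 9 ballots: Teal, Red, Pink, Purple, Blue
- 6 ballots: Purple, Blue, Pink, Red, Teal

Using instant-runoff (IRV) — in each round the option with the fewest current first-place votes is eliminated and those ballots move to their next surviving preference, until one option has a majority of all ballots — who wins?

Round 1: Red 13, Blue 4, Purple 15, Teal 9, Pink 0. Pink eliminated.
Round 2: Red 13, Blue 4, Purple 15, Teal 9. Blue eliminated.
Round 3: Red 13, Purple 19, Teal 9. Teal eliminated.
Round 4: Red 22, Purple 19. Red has a majority (≥21).

Red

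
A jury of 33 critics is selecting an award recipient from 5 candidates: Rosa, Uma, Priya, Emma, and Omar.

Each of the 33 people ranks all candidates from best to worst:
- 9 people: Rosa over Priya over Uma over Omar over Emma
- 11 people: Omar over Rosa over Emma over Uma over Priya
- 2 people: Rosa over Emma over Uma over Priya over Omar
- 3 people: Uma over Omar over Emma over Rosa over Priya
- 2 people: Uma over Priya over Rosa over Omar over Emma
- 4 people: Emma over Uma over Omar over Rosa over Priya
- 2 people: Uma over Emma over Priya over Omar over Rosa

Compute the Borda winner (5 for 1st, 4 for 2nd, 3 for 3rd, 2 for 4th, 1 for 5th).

Rosa: 9×5 + 11×4 + 2×5 + 3×2 + 2×3 + 4×2 + 2×1 = 121
Uma: 9×3 + 11×2 + 2×3 + 3×5 + 2×5 + 4×4 + 2×5 = 106
Priya: 9×4 + 11×1 + 2×2 + 3×1 + 2×4 + 4×1 + 2×3 = 72
Emma: 9×1 + 11×3 + 2×4 + 3×3 + 2×1 + 4×5 + 2×4 = 89
Omar: 9×2 + 11×5 + 2×1 + 3×4 + 2×2 + 4×3 + 2×2 = 107

Rosa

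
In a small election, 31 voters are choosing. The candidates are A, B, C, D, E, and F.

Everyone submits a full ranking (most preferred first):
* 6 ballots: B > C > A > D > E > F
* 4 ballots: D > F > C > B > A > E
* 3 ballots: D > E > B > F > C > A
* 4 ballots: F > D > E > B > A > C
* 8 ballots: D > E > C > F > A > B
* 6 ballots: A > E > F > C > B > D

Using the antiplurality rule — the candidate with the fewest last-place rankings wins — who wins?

Last-place votes: A 3, B 8, C 4, D 6, E 4, F 6.

A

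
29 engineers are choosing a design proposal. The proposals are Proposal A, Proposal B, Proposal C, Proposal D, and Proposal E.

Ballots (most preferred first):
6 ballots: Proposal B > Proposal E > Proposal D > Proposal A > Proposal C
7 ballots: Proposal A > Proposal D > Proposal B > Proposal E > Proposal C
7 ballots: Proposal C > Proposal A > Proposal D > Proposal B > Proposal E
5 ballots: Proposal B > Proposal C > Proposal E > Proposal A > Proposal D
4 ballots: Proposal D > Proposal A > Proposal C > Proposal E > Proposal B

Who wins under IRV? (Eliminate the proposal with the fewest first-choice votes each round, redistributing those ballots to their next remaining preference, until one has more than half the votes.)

Round 1: Proposal A 7, Proposal B 11, Proposal C 7, Proposal D 4, Proposal E 0. Proposal E eliminated.
Round 2: Proposal A 7, Proposal B 11, Proposal C 7, Proposal D 4. Proposal D eliminated.
Round 3: Proposal A 11, Proposal B 11, Proposal C 7. Proposal C eliminated.
Round 4: Proposal A 18, Proposal B 11. Proposal A has a majority (≥15).

Proposal A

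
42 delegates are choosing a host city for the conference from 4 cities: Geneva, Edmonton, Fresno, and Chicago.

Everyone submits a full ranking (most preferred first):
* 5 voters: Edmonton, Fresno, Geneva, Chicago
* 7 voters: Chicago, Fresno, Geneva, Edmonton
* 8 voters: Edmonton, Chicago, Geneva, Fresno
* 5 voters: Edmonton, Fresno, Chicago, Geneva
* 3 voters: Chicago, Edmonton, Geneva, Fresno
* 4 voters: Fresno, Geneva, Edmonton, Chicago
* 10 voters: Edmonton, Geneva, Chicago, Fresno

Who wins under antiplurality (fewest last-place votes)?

Last-place votes: Geneva 5, Edmonton 7, Fresno 21, Chicago 9.

Geneva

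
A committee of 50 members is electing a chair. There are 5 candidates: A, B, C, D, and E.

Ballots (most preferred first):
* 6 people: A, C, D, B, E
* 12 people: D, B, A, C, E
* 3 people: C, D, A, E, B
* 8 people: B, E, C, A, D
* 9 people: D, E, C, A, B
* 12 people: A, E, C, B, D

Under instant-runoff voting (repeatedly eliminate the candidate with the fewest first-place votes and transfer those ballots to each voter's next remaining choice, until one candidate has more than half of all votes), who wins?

Round 1: A 18, B 8, C 3, D 21, E 0. E eliminated.
Round 2: A 18, B 8, C 3, D 21. C eliminated.
Round 3: A 18, B 8, D 24. B eliminated.
Round 4: A 26, D 24. A has a majority (≥26).

A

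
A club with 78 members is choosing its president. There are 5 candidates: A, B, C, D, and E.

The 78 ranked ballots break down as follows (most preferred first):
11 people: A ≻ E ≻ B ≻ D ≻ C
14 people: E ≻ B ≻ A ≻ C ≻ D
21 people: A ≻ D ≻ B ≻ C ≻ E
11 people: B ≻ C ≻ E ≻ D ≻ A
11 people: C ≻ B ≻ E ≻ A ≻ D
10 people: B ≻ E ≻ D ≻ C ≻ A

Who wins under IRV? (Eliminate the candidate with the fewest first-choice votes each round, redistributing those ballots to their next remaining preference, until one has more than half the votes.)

Round 1: A 32, B 21, C 11, D 0, E 14. D eliminated.
Round 2: A 32, B 21, C 11, E 14. C eliminated.
Round 3: A 32, B 32, E 14. E eliminated.
Round 4: A 32, B 46. B has a majority (≥40).

B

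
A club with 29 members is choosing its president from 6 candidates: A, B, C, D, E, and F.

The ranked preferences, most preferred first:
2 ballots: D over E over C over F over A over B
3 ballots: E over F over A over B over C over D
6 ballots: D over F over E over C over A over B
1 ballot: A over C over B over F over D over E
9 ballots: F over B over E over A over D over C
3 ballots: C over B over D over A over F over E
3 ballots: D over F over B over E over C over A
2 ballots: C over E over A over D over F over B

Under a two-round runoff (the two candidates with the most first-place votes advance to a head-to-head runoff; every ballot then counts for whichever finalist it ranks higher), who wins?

D

Round 1 first-place votes: A 1, B 0, C 5, D 11, E 3, F 9. D and F advance.
Runoff: D is ranked above F on 16 ballots, F above D on 13.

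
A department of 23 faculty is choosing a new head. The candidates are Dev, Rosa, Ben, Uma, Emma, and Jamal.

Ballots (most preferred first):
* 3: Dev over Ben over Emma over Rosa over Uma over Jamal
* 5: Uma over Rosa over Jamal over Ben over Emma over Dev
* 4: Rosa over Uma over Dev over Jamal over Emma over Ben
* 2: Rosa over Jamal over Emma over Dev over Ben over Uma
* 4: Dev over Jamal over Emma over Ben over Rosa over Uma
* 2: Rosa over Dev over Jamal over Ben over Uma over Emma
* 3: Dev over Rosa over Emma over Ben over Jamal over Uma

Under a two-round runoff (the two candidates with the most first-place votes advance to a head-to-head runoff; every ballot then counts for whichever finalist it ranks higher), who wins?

Round 1 first-place votes: Dev 10, Rosa 8, Ben 0, Uma 5, Emma 0, Jamal 0. Dev and Rosa advance.
Runoff: Dev is ranked above Rosa on 10 ballots, Rosa above Dev on 13.

Rosa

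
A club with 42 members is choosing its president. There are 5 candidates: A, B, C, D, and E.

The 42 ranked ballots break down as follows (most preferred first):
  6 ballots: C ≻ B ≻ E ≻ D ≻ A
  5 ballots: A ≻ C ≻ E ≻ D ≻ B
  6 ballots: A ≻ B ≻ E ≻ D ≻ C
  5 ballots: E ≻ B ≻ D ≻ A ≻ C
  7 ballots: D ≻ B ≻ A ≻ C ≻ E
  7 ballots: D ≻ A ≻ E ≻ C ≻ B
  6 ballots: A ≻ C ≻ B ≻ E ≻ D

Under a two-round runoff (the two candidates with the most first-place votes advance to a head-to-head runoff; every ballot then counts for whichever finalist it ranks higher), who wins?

Round 1 first-place votes: A 17, B 0, C 6, D 14, E 5. A and D advance.
Runoff: A is ranked above D on 17 ballots, D above A on 25.

D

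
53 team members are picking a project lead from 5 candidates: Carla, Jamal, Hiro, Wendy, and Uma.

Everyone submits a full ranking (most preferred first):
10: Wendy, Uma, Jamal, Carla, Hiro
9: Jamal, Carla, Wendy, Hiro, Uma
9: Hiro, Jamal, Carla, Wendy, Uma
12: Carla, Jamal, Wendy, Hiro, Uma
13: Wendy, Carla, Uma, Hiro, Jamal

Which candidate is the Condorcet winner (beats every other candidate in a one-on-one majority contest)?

Jamal

Jamal vs Carla: 28–25
Jamal vs Hiro: 31–22
Jamal vs Wendy: 30–23
Jamal vs Uma: 30–23
Jamal beats every other candidate.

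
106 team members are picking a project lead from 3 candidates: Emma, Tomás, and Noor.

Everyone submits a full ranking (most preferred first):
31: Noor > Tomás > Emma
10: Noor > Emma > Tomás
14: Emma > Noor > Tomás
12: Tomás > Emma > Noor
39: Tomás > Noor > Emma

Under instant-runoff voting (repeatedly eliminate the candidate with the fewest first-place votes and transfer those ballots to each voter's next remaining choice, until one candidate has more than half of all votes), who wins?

Noor

Round 1: Emma 14, Tomás 51, Noor 41. Emma eliminated.
Round 2: Tomás 51, Noor 55. Noor has a majority (≥54).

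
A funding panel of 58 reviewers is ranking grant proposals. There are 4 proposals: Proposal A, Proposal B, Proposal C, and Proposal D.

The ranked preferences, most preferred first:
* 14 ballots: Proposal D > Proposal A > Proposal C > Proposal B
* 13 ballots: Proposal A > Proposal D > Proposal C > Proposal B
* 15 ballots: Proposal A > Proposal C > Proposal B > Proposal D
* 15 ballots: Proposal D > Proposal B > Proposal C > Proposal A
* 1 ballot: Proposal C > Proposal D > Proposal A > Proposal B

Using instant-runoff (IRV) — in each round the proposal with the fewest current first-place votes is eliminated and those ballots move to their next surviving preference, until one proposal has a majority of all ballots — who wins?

Round 1: Proposal A 28, Proposal B 0, Proposal C 1, Proposal D 29. Proposal B eliminated.
Round 2: Proposal A 28, Proposal C 1, Proposal D 29. Proposal C eliminated.
Round 3: Proposal A 28, Proposal D 30. Proposal D has a majority (≥30).

Proposal D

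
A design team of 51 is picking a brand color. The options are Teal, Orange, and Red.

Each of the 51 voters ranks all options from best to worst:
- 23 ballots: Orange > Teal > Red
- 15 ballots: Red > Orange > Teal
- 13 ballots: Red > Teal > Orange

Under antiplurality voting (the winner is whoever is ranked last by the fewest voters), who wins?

Last-place votes: Teal 15, Orange 13, Red 23.

Orange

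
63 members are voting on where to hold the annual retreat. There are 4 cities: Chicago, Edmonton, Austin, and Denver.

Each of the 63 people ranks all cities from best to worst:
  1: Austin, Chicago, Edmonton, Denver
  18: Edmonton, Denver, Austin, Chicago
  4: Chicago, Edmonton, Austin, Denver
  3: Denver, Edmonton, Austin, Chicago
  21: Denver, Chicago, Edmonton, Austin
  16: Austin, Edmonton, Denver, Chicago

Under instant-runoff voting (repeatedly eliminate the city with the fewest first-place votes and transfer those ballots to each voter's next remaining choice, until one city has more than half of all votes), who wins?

Edmonton

Round 1: Chicago 4, Edmonton 18, Austin 17, Denver 24. Chicago eliminated.
Round 2: Edmonton 22, Austin 17, Denver 24. Austin eliminated.
Round 3: Edmonton 39, Denver 24. Edmonton has a majority (≥32).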